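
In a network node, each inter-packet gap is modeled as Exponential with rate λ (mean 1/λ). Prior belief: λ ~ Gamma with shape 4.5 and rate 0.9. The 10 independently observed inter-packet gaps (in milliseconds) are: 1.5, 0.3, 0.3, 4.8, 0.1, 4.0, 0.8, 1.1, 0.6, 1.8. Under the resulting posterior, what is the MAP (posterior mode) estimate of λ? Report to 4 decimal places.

0.8333

With a Gamma(shape α, rate β) prior on the exponential rate λ, the posterior after n observations with total T = Σxᵢ is Gamma(α+n, β+T).
Sum of observations T = 15.3 milliseconds; n = 10.
Posterior: Gamma(4.5+10, 0.9+15.3) = Gamma(14.5, 16.2).
Mode = (α−1)/β = 0.8333.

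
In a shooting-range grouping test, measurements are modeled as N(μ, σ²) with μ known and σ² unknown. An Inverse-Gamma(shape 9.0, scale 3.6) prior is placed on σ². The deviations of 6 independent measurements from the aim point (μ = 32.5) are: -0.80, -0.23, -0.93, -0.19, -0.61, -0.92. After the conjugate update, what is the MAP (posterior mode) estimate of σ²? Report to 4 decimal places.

With known mean μ and an Inverse-Gamma(α, β) prior on σ², the Normal likelihood is conjugate: posterior is Inv-Gamma(α + n/2, β + Σ(xᵢ−μ)²/2).
Σ(xᵢ−μ)² = (-0.80)² + (-0.23)² + (-0.93)² + (-0.19)² + (-0.61)² + (-0.92)² = 2.8124.
Posterior: Inv-Gamma(9.0 + 6/2, 3.6 + 2.8124/2) = Inv-Gamma(12.00, 5.00620).
Mode = β/(α+1) = 5.00620/13.00 = 0.3851.

0.3851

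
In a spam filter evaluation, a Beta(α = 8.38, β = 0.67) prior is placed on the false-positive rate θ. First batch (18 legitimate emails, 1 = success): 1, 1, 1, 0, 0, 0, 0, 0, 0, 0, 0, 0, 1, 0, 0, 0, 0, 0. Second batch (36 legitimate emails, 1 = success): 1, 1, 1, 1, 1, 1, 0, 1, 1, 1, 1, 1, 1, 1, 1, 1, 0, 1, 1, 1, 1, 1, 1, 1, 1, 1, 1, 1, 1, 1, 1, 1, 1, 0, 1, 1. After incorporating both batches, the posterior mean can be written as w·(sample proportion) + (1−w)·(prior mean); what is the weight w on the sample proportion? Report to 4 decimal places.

The Beta prior is conjugate to a Binomial/Bernoulli likelihood; the update adds successes to α and failures to β.
Total number of legitimate emails: n = 18 + 36 = 54.
Posterior mean = (α₀+k)/(α₀+β₀+n) = [n/(α₀+β₀+n)]·(k/n) + [(α₀+β₀)/(α₀+β₀+n)]·α₀/(α₀+β₀), so only n and the prior enter the weight.
The weight on the data is w = n/(α₀+β₀+n) = 54/(8.38+0.67+54) = 54/63.05 = 0.8565.

0.8565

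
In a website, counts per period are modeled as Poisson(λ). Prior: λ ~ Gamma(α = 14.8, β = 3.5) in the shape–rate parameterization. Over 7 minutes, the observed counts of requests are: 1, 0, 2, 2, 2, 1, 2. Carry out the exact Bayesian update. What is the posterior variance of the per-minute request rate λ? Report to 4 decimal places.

With a Gamma(shape α, rate β) prior, the Poisson likelihood is conjugate: the posterior is Gamma(α + ΣXᵢ, β + n).
Sum of counts S = 10 over n = 7 minutes.
Posterior: Gamma(α+S, β+n) = Gamma(14.8+10, 3.5+7) = Gamma(24.8, 10.5).
Var = α/β² = 24.8/10.5² = 0.2249.

0.2249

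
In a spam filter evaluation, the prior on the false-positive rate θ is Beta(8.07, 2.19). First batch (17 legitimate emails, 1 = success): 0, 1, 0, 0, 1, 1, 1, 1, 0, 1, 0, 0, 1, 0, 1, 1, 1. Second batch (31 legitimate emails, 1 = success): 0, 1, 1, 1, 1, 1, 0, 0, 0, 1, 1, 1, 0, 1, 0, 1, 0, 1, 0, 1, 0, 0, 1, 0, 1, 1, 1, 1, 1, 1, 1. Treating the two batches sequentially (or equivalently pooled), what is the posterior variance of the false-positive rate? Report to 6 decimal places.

0.003821

The Beta prior is conjugate to a Binomial/Bernoulli likelihood; the update adds successes to α and failures to β.
After batch 1: Beta(8.07+10, 2.19+7) = Beta(18.07, 9.19).
After batch 2: Beta(18.07+20, 9.19+11) = Beta(38.07, 20.19).
Var = αβ/((α+β)²(α+β+1)) = 38.07·20.19/(58.26²·59.26) = 0.003821.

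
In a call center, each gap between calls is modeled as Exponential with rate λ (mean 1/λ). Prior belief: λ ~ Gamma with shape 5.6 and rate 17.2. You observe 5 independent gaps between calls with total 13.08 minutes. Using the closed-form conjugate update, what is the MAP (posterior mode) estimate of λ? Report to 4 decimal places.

With a Gamma(shape α, rate β) prior on the exponential rate λ, the posterior after n observations with total T = Σxᵢ is Gamma(α+n, β+T).
Posterior: Gamma(5.6+5, 17.2+13.08) = Gamma(10.6, 30.28).
Mode = (α−1)/β = 0.3170.

0.3170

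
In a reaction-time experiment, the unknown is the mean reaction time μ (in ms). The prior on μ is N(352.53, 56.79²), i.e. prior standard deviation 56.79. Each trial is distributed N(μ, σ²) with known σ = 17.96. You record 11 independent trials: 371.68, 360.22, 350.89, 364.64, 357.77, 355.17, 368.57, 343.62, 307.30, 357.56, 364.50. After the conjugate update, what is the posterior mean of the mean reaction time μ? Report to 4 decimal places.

354.7003

For Normal data with known variance σ², a Normal(μ₀, σ₀²) prior on μ is conjugate. Posterior precision = 1/σ₀² + n/σ²; posterior mean is the precision-weighted average of μ₀ and x̄.
Σxᵢ = 371.68 + 360.22 + 350.89 + 364.64 + 357.77 + 355.17 + 368.57 + 343.62 + 307.30 + 357.56 + 364.50 = 3901.92, so n·x̄ = 3901.92.
σ₀² = 56.79² = 3225.1041, σ² = 17.96² = 322.5616; σ² + n·σ₀² = 322.5616 + 11·3225.1041 = 35798.7067.
Posterior mean = (μ₀/σ₀² + n·x̄/σ²)/(1/σ₀² + n/σ²) = (σ²·μ₀ + σ₀²·n·x̄)/(σ² + n·σ₀²) = (322.5616·352.53 + 3225.1041·3901.92)/35798.7067 = 12697810.83072/35798.7067 = 354.7003.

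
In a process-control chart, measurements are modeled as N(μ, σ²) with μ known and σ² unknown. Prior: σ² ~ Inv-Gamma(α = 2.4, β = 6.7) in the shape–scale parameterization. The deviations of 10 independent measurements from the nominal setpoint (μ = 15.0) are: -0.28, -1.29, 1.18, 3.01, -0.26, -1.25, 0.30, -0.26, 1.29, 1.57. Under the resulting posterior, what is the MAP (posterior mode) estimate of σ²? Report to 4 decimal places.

1.8757

With known mean μ and an Inverse-Gamma(α, β) prior on σ², the Normal likelihood is conjugate: posterior is Inv-Gamma(α + n/2, β + Σ(xᵢ−μ)²/2).
Σ(xᵢ−μ)² = (-0.28)² + (-1.29)² + (1.18)² + (3.01)² + (-0.26)² + (-1.25)² + (0.30)² + (-0.26)² + (1.29)² + (1.57)² = 18.1117.
Posterior: Inv-Gamma(2.4 + 10/2, 6.7 + 18.1117/2) = Inv-Gamma(7.40, 15.75585).
Mode = β/(α+1) = 15.75585/8.40 = 1.8757.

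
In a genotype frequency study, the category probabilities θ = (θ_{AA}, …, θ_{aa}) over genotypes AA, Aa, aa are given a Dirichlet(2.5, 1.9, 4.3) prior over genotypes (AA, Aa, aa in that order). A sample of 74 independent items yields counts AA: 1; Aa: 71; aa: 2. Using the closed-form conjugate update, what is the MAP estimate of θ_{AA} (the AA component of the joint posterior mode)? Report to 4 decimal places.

0.0314

The Dirichlet prior is conjugate to the Multinomial likelihood: each posterior αⱼ = prior αⱼ + observed count nⱼ.
Posterior concentration: (3.5, 72.9, 6.3), total = 82.7.
Joint mode component: (α_{AA}−1)/(Σα−K) = 2.5/79.7 = 0.0314.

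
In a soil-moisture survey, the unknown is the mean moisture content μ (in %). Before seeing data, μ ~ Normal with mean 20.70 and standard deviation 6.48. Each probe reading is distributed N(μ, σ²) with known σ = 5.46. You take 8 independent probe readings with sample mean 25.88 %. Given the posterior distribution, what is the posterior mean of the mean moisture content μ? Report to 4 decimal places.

25.4578

For Normal data with known variance σ², a Normal(μ₀, σ₀²) prior on μ is conjugate. Posterior precision = 1/σ₀² + n/σ²; posterior mean is the precision-weighted average of μ₀ and x̄.
n·x̄ = 8·25.88 = 207.04.
σ₀² = 6.48² = 41.9904, σ² = 5.46² = 29.8116; σ² + n·σ₀² = 29.8116 + 8·41.9904 = 365.7348.
Posterior mean = (μ₀/σ₀² + n·x̄/σ²)/(1/σ₀² + n/σ²) = (σ²·μ₀ + σ₀²·n·x̄)/(σ² + n·σ₀²) = (29.8116·20.70 + 41.9904·207.04)/365.7348 = 9310.792536/365.7348 = 25.4578.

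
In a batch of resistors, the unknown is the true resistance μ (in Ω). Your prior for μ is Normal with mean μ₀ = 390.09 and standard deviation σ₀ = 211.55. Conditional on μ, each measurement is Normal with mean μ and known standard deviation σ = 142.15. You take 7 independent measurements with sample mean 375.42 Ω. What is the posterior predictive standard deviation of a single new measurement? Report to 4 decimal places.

For Normal data with known variance σ², a Normal(μ₀, σ₀²) prior on μ is conjugate. Posterior precision = 1/σ₀² + n/σ²; posterior mean is the precision-weighted average of μ₀ and x̄.
σ₀² = 211.55² = 44753.4025, σ² = 142.15² = 20206.6225; σ² + n·σ₀² = 20206.6225 + 7·44753.4025 = 333480.44.
Posterior precision = 1/σ₀² + n/σ² = 1/44753.4025 + 7/20206.6225 = (σ² + n·σ₀²)/(σ₀²σ²) = 333480.44/(44753.4025·20206.6225); posterior variance σₙ² = σ₀²σ²/(σ² + n·σ₀²) = 44753.4025·20206.6225/333480.44 = 2711.748581.
Predictive variance for one new observation = σₙ² + σ² = 44753.4025·20206.6225/333480.44 + 20206.6225 = σ²·(σ₀² + 333480.44)/333480.44 = 20206.6225·378233.8425/333480.44 = 22918.371081; SD = √(20206.6225·378233.8425/333480.44) = 151.3881.

151.3881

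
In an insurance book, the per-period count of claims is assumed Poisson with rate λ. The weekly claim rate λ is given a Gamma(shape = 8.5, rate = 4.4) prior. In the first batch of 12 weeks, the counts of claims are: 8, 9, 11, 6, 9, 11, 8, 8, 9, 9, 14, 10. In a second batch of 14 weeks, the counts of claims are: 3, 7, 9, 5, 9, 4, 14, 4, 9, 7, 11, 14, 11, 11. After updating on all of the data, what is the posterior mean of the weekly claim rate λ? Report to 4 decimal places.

With a Gamma(shape α, rate β) prior, the Poisson likelihood is conjugate: the posterior is Gamma(α + ΣXᵢ, β + n).
Batch 1: sum of counts S = 112 over n = 12 weeks.
After batch 1: Gamma(α+S, β+n) = Gamma(8.5+112, 4.4+12) = Gamma(120.5, 16.4).
Batch 2: sum of counts S = 118 over n = 14 weeks.
After batch 2: Gamma(α+S, β+n) = Gamma(120.5+118, 16.4+14) = Gamma(238.5, 30.4).
Posterior mean = α/β = 238.5/30.4 = 7.8454.

7.8454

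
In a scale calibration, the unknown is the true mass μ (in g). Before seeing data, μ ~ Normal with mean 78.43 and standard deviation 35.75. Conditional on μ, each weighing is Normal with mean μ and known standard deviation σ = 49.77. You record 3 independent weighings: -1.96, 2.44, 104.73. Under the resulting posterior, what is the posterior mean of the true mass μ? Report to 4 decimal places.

For Normal data with known variance σ², a Normal(μ₀, σ₀²) prior on μ is conjugate. Posterior precision = 1/σ₀² + n/σ²; posterior mean is the precision-weighted average of μ₀ and x̄.
Σxᵢ = (-1.96) + 2.44 + 104.73 = 105.21, so n·x̄ = 105.21.
σ₀² = 35.75² = 1278.0625, σ² = 49.77² = 2477.0529; σ² + n·σ₀² = 2477.0529 + 3·1278.0625 = 6311.2404.
Posterior mean = (μ₀/σ₀² + n·x̄/σ²)/(1/σ₀² + n/σ²) = (σ²·μ₀ + σ₀²·n·x̄)/(σ² + n·σ₀²) = (2477.0529·78.43 + 1278.0625·105.21)/6311.2404 = 328740.214572/6311.2404 = 52.0881.

52.0881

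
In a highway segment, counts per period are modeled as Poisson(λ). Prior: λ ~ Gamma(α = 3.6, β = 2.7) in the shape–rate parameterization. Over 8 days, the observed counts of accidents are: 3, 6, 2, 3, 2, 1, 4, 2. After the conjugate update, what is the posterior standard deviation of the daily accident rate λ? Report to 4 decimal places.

With a Gamma(shape α, rate β) prior, the Poisson likelihood is conjugate: the posterior is Gamma(α + ΣXᵢ, β + n).
Sum of counts S = 23 over n = 8 days.
Posterior: Gamma(α+S, β+n) = Gamma(3.6+23, 2.7+8) = Gamma(26.6, 10.7).
SD = √α/β = √26.6/10.7 = 0.4820.

0.4820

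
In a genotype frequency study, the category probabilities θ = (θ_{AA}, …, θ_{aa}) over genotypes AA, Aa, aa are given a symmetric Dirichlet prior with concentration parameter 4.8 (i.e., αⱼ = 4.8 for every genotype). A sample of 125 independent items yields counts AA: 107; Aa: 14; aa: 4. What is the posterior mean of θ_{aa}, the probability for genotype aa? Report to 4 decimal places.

The Dirichlet prior is conjugate to the Multinomial likelihood: each posterior αⱼ = prior αⱼ + observed count nⱼ.
Posterior concentration: (111.8, 18.8, 8.8), total = 139.4.
E[θ_{aa}|data] = α_{aa}/Σα = 8.8/139.4 = 0.0631.

0.0631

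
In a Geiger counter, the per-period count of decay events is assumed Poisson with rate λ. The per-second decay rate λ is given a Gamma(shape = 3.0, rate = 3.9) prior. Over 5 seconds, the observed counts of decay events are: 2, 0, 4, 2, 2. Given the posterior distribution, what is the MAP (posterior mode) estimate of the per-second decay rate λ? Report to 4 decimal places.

1.3483

With a Gamma(shape α, rate β) prior, the Poisson likelihood is conjugate: the posterior is Gamma(α + ΣXᵢ, β + n).
Sum of counts S = 10 over n = 5 seconds.
Posterior: Gamma(α+S, β+n) = Gamma(3.0+10, 3.9+5) = Gamma(13.0, 8.9).
Mode of Gamma(α,β) for α≥1 is (α−1)/β = 12.0/8.9 = 1.3483.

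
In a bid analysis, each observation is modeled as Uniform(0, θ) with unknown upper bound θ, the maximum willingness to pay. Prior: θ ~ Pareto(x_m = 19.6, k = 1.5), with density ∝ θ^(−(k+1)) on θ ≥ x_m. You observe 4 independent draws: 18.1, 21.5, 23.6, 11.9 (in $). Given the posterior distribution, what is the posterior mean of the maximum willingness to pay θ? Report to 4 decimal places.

A Pareto(scale x_m, shape k) prior on the upper bound θ of Uniform(0, θ) is conjugate: posterior is Pareto(max(x_m, max xᵢ), k + n).
Sample maximum = 23.6; prior scale x_m = 19.6 → posterior scale = max = 23.6.
Posterior shape = 1.5 + 4 = 5.5.
E[θ|data] = k·x_m/(k−1) = 5.5·23.6/4.5 = 28.8444.

28.8444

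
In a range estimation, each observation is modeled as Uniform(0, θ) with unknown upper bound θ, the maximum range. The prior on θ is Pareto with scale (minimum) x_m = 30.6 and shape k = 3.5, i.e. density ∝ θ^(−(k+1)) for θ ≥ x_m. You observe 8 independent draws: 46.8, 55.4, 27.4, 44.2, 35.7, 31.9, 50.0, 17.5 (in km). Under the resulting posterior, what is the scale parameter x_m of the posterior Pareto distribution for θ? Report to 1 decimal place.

A Pareto(scale x_m, shape k) prior on the upper bound θ of Uniform(0, θ) is conjugate: posterior is Pareto(max(x_m, max xᵢ), k + n).
Sample maximum = 55.4; prior scale x_m = 30.6 → posterior scale = max = 55.4.
Posterior shape = 3.5 + 8 = 11.5.
Posterior scale x_m = 55.4.

55.4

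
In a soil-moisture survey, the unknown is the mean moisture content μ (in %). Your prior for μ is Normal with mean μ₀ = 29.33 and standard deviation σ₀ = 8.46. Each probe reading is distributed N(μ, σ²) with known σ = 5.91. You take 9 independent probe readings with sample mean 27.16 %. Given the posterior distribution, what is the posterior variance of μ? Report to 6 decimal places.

3.681286

For Normal data with known variance σ², a Normal(μ₀, σ₀²) prior on μ is conjugate. Posterior precision = 1/σ₀² + n/σ²; posterior mean is the precision-weighted average of μ₀ and x̄.
σ₀² = 8.46² = 71.5716, σ² = 5.91² = 34.9281; σ² + n·σ₀² = 34.9281 + 9·71.5716 = 679.0725.
Posterior precision = 1/σ₀² + n/σ² = 1/71.5716 + 9/34.9281 = (σ² + n·σ₀²)/(σ₀²σ²) = 679.0725/(71.5716·34.9281); posterior variance σₙ² = σ₀²σ²/(σ² + n·σ₀²) = 71.5716·34.9281/679.0725 = 3.681286.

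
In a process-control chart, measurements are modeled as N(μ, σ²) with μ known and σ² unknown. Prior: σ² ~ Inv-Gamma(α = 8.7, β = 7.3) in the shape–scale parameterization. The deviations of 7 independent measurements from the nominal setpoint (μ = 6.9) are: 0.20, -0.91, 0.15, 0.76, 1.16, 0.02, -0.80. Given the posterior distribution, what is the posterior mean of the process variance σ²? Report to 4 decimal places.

0.8060

With known mean μ and an Inverse-Gamma(α, β) prior on σ², the Normal likelihood is conjugate: posterior is Inv-Gamma(α + n/2, β + Σ(xᵢ−μ)²/2).
Σ(xᵢ−μ)² = (0.20)² + (-0.91)² + (0.15)² + (0.76)² + (1.16)² + (0.02)² + (-0.80)² = 3.4542.
Posterior: Inv-Gamma(8.7 + 7/2, 7.3 + 3.4542/2) = Inv-Gamma(12.20, 9.02710).
E[σ²|data] = β/(α−1) = 9.02710/11.20 = 0.8060.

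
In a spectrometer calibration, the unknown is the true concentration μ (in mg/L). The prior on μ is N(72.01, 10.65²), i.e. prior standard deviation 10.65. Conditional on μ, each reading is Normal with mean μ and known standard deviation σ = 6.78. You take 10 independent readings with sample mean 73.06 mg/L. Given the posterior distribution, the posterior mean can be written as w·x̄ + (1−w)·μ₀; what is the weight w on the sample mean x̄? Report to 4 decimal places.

0.9611

For Normal data with known variance σ², a Normal(μ₀, σ₀²) prior on μ is conjugate. Posterior precision = 1/σ₀² + n/σ²; posterior mean is the precision-weighted average of μ₀ and x̄.
σ₀² = 10.65² = 113.4225, σ² = 6.78² = 45.9684. Prior precision 1/σ₀² = 1/113.4225; data precision n/σ² = 10/45.9684.
w = (n/σ²)/(1/σ₀² + n/σ²) = n·σ₀²/(σ² + n·σ₀²) = 10·113.4225/(45.9684 + 10·113.4225) = 1134.225/1180.1934 = 0.9611.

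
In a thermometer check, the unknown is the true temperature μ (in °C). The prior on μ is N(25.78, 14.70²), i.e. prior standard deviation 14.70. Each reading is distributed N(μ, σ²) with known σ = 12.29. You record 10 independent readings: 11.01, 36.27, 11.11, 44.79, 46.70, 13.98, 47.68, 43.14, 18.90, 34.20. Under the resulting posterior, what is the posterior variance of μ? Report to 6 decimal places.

For Normal data with known variance σ², a Normal(μ₀, σ₀²) prior on μ is conjugate. Posterior precision = 1/σ₀² + n/σ²; posterior mean is the precision-weighted average of μ₀ and x̄.
σ₀² = 14.70² = 216.09, σ² = 12.29² = 151.0441; σ² + n·σ₀² = 151.0441 + 10·216.09 = 2311.9441.
Posterior precision = 1/σ₀² + n/σ² = 1/216.09 + 10/151.0441 = (σ² + n·σ₀²)/(σ₀²σ²) = 2311.9441/(216.09·151.0441); posterior variance σₙ² = σ₀²σ²/(σ² + n·σ₀²) = 216.09·151.0441/2311.9441 = 14.117608.

14.117608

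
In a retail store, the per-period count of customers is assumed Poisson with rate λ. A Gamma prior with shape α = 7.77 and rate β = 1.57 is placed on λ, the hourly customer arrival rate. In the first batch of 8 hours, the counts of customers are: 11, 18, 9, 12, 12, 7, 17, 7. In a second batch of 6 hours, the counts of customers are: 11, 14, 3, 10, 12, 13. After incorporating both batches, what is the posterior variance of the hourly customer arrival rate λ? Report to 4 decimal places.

0.6755

With a Gamma(shape α, rate β) prior, the Poisson likelihood is conjugate: the posterior is Gamma(α + ΣXᵢ, β + n).
Batch 1: sum of counts S = 93 over n = 8 hours.
After batch 1: Gamma(α+S, β+n) = Gamma(7.77+93, 1.57+8) = Gamma(100.77, 9.57).
Batch 2: sum of counts S = 63 over n = 6 hours.
After batch 2: Gamma(α+S, β+n) = Gamma(100.77+63, 9.57+6) = Gamma(163.77, 15.57).
Var = α/β² = 163.77/15.57² = 0.6755.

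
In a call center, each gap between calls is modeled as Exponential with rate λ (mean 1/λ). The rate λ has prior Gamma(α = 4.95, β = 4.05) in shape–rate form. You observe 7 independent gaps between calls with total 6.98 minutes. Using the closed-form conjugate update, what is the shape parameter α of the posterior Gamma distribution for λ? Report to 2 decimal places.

11.95

With a Gamma(shape α, rate β) prior on the exponential rate λ, the posterior after n observations with total T = Σxᵢ is Gamma(α+n, β+T).
Posterior: Gamma(4.95+7, 4.05+6.98) = Gamma(11.95, 11.03).
Posterior α = 11.95.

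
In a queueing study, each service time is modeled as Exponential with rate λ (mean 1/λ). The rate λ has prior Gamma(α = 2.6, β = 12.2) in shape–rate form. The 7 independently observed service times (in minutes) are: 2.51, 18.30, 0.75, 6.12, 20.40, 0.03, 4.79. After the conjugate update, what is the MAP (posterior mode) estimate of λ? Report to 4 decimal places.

With a Gamma(shape α, rate β) prior on the exponential rate λ, the posterior after n observations with total T = Σxᵢ is Gamma(α+n, β+T).
Sum of observations T = 52.90 minutes; n = 7.
Posterior: Gamma(2.6+7, 12.2+52.90) = Gamma(9.6, 65.10).
Mode = (α−1)/β = 0.1321.

0.1321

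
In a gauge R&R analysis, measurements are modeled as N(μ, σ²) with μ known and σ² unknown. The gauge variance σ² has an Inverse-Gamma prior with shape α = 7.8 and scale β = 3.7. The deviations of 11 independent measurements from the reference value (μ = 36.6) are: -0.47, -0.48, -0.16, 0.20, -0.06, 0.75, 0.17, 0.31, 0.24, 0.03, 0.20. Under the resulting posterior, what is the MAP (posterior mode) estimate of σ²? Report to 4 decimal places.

With known mean μ and an Inverse-Gamma(α, β) prior on σ², the Normal likelihood is conjugate: posterior is Inv-Gamma(α + n/2, β + Σ(xᵢ−μ)²/2).
Σ(xᵢ−μ)² = (-0.47)² + (-0.48)² + (-0.16)² + (0.20)² + (-0.06)² + (0.75)² + (0.17)² + (0.31)² + (0.24)² + (0.03)² + (0.20)² = 1.3065.
Posterior: Inv-Gamma(7.8 + 11/2, 3.7 + 1.3065/2) = Inv-Gamma(13.30, 4.35325).
Mode = β/(α+1) = 4.35325/14.30 = 0.3044.

0.3044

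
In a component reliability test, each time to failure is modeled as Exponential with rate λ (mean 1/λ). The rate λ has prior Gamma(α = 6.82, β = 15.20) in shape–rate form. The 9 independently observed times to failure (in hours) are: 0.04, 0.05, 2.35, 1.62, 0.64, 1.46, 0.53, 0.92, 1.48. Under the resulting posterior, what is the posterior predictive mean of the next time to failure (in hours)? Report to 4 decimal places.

1.6390

With a Gamma(shape α, rate β) prior on the exponential rate λ, the posterior after n observations with total T = Σxᵢ is Gamma(α+n, β+T).
Sum of observations T = 9.09 hours; n = 9.
Posterior: Gamma(6.82+9, 15.20+9.09) = Gamma(15.82, 24.29).
The predictive distribution for the next observation is Lomax; its mean is β/(α−1) = 24.29/14.82 = 1.6390.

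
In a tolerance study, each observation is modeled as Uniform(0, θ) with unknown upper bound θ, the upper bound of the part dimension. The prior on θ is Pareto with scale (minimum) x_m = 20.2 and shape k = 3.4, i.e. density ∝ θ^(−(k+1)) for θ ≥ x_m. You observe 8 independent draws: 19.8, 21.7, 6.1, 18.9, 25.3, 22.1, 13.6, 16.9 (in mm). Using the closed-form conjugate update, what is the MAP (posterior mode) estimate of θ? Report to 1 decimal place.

25.3

A Pareto(scale x_m, shape k) prior on the upper bound θ of Uniform(0, θ) is conjugate: posterior is Pareto(max(x_m, max xᵢ), k + n).
Sample maximum = 25.3; prior scale x_m = 20.2 → posterior scale = max = 25.3.
Posterior shape = 3.4 + 8 = 11.4.
The Pareto density is decreasing on [x_m, ∞), so the mode is x_m = 25.3.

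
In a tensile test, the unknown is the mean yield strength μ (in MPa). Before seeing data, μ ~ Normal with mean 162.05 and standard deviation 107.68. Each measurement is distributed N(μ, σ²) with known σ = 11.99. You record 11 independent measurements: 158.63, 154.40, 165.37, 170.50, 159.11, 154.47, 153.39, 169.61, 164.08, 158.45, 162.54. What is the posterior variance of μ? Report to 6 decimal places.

For Normal data with known variance σ², a Normal(μ₀, σ₀²) prior on μ is conjugate. Posterior precision = 1/σ₀² + n/σ²; posterior mean is the precision-weighted average of μ₀ and x̄.
σ₀² = 107.68² = 11594.9824, σ² = 11.99² = 143.7601; σ² + n·σ₀² = 143.7601 + 11·11594.9824 = 127688.5665.
Posterior precision = 1/σ₀² + n/σ² = 1/11594.9824 + 11/143.7601 = (σ² + n·σ₀²)/(σ₀²σ²) = 127688.5665/(11594.9824·143.7601); posterior variance σₙ² = σ₀²σ²/(σ² + n·σ₀²) = 11594.9824·143.7601/127688.5665 = 13.054386.

13.054386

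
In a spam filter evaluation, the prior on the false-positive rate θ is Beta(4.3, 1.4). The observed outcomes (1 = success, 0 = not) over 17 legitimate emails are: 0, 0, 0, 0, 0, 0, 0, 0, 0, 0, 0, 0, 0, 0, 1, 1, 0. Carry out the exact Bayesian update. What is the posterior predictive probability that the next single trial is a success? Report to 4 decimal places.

0.2775

The Beta prior is conjugate to a Binomial/Bernoulli likelihood; the update adds successes to α and failures to β.
Posterior: Beta(α+k, β+n−k) = Beta(4.3+2, 1.4+15) = Beta(6.3, 16.4).
For a single future Bernoulli trial, P(success | data) = α/(α+β) = 0.2775.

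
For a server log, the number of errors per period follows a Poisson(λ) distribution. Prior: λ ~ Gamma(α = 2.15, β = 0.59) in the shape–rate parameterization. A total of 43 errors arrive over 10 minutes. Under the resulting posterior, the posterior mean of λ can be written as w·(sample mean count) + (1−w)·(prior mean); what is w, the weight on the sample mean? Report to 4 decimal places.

With a Gamma(shape α, rate β) prior, the Poisson likelihood is conjugate: the posterior is Gamma(α + ΣXᵢ, β + n).
Posterior mean = (α₀+S)/(β₀+n) = [n/(β₀+n)]·(S/n) + [β₀/(β₀+n)]·(α₀/β₀), so only n and β₀ enter the weight.
Weight on data w = n/(β₀+n) = 10/(0.59+10) = 10/10.59 = 0.9443.

0.9443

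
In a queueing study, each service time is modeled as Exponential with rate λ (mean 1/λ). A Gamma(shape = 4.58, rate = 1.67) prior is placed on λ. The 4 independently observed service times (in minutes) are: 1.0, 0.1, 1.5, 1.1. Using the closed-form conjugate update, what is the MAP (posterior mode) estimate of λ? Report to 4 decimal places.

With a Gamma(shape α, rate β) prior on the exponential rate λ, the posterior after n observations with total T = Σxᵢ is Gamma(α+n, β+T).
Sum of observations T = 3.7 minutes; n = 4.
Posterior: Gamma(4.58+4, 1.67+3.7) = Gamma(8.58, 5.37).
Mode = (α−1)/β = 1.4115.

1.4115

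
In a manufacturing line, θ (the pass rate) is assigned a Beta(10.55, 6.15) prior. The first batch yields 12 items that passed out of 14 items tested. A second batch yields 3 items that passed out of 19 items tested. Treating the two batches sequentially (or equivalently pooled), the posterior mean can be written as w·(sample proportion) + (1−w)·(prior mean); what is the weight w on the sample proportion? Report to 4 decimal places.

0.6640

The Beta prior is conjugate to a Binomial/Bernoulli likelihood; the update adds successes to α and failures to β.
Total number of items tested: n = 14 + 19 = 33.
Posterior mean = (α₀+k)/(α₀+β₀+n) = [n/(α₀+β₀+n)]·(k/n) + [(α₀+β₀)/(α₀+β₀+n)]·α₀/(α₀+β₀), so only n and the prior enter the weight.
The weight on the data is w = n/(α₀+β₀+n) = 33/(10.55+6.15+33) = 33/49.70 = 0.6640.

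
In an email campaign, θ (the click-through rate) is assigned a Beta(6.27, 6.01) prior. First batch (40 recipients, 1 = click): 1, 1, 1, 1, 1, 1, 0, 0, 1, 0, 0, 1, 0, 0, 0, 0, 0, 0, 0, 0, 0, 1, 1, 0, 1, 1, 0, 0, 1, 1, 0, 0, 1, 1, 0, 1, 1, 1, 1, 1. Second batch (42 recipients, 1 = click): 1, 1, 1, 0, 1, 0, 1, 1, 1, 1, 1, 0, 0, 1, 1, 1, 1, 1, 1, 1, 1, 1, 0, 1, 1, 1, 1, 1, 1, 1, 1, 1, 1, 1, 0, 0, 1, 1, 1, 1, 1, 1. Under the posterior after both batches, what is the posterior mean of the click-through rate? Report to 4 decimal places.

0.6605

The Beta prior is conjugate to a Binomial/Bernoulli likelihood; the update adds successes to α and failures to β.
After batch 1: Beta(6.27+21, 6.01+19) = Beta(27.27, 25.01).
After batch 2: Beta(27.27+35, 25.01+7) = Beta(62.27, 32.01).
Posterior mean = α/(α+β) = 62.27/94.28 = 0.6605.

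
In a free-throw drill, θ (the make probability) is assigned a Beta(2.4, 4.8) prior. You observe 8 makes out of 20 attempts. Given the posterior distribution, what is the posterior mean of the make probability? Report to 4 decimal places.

The Beta prior is conjugate to a Binomial/Bernoulli likelihood; the update adds successes to α and failures to β.
Posterior: Beta(α+k, β+n−k) = Beta(2.4+8, 4.8+12) = Beta(10.4, 16.8).
Posterior mean = α/(α+β) = 10.4/27.2 = 0.3824.

0.3824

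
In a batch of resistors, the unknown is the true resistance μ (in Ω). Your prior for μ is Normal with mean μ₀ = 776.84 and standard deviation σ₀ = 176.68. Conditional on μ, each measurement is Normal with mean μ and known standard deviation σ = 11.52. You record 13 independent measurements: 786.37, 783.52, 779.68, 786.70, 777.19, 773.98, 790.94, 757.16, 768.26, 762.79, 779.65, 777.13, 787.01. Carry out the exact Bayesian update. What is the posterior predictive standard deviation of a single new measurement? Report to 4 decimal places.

11.9547

For Normal data with known variance σ², a Normal(μ₀, σ₀²) prior on μ is conjugate. Posterior precision = 1/σ₀² + n/σ²; posterior mean is the precision-weighted average of μ₀ and x̄.
σ₀² = 176.68² = 31215.8224, σ² = 11.52² = 132.7104; σ² + n·σ₀² = 132.7104 + 13·31215.8224 = 405938.4016.
Posterior precision = 1/σ₀² + n/σ² = 1/31215.8224 + 13/132.7104 = (σ² + n·σ₀²)/(σ₀²σ²) = 405938.4016/(31215.8224·132.7104); posterior variance σₙ² = σ₀²σ²/(σ² + n·σ₀²) = 31215.8224·132.7104/405938.4016 = 10.205155.
Predictive variance for one new observation = σₙ² + σ² = 31215.8224·132.7104/405938.4016 + 132.7104 = σ²·(σ₀² + 405938.4016)/405938.4016 = 132.7104·437154.224/405938.4016 = 142.915555; SD = √(132.7104·437154.224/405938.4016) = 11.9547.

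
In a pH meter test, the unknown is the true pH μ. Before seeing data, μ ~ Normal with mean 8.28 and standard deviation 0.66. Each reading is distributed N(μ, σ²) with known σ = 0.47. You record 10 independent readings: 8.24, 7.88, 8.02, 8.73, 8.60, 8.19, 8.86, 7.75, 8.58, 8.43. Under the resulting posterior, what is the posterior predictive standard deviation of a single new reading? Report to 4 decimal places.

0.4919

For Normal data with known variance σ², a Normal(μ₀, σ₀²) prior on μ is conjugate. Posterior precision = 1/σ₀² + n/σ²; posterior mean is the precision-weighted average of μ₀ and x̄.
σ₀² = 0.66² = 0.4356, σ² = 0.47² = 0.2209; σ² + n·σ₀² = 0.2209 + 10·0.4356 = 4.5769.
Posterior precision = 1/σ₀² + n/σ² = 1/0.4356 + 10/0.2209 = (σ² + n·σ₀²)/(σ₀²σ²) = 4.5769/(0.4356·0.2209); posterior variance σₙ² = σ₀²σ²/(σ² + n·σ₀²) = 0.4356·0.2209/4.5769 = 0.021024.
Predictive variance for one new observation = σₙ² + σ² = 0.4356·0.2209/4.5769 + 0.2209 = σ²·(σ₀² + 4.5769)/4.5769 = 0.2209·5.0125/4.5769 = 0.241924; SD = √(0.2209·5.0125/4.5769) = 0.4919.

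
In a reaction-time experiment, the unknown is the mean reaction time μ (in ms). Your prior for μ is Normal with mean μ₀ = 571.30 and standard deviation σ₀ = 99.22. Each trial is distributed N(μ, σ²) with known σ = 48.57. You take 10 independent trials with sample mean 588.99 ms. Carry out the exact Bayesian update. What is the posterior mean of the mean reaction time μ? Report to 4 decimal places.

588.5760

For Normal data with known variance σ², a Normal(μ₀, σ₀²) prior on μ is conjugate. Posterior precision = 1/σ₀² + n/σ²; posterior mean is the precision-weighted average of μ₀ and x̄.
n·x̄ = 10·588.99 = 5889.9.
σ₀² = 99.22² = 9844.6084, σ² = 48.57² = 2359.0449; σ² + n·σ₀² = 2359.0449 + 10·9844.6084 = 100805.1289.
Posterior mean = (μ₀/σ₀² + n·x̄/σ²)/(1/σ₀² + n/σ²) = (σ²·μ₀ + σ₀²·n·x̄)/(σ² + n·σ₀²) = (2359.0449·571.30 + 9844.6084·5889.9)/100805.1289 = 59331481.36653/100805.1289 = 588.5760.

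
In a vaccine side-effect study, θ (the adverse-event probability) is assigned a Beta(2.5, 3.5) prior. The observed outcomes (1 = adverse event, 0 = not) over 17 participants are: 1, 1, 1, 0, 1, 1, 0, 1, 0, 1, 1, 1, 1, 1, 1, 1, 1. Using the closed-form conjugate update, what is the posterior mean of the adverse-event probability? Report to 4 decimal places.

0.7174

The Beta prior is conjugate to a Binomial/Bernoulli likelihood; the update adds successes to α and failures to β.
Posterior: Beta(α+k, β+n−k) = Beta(2.5+14, 3.5+3) = Beta(16.5, 6.5).
Posterior mean = α/(α+β) = 16.5/23.0 = 0.7174.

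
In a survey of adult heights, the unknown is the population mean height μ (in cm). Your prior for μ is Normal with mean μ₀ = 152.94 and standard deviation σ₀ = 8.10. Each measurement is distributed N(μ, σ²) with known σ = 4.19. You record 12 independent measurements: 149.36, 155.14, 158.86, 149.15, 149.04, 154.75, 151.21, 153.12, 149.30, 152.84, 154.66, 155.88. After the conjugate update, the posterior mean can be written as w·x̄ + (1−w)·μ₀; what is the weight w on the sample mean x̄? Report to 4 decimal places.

0.9782

For Normal data with known variance σ², a Normal(μ₀, σ₀²) prior on μ is conjugate. Posterior precision = 1/σ₀² + n/σ²; posterior mean is the precision-weighted average of μ₀ and x̄.
σ₀² = 8.10² = 65.61, σ² = 4.19² = 17.5561. Prior precision 1/σ₀² = 1/65.61; data precision n/σ² = 12/17.5561.
w = (n/σ²)/(1/σ₀² + n/σ²) = n·σ₀²/(σ² + n·σ₀²) = 12·65.61/(17.5561 + 12·65.61) = 787.32/804.8761 = 0.9782.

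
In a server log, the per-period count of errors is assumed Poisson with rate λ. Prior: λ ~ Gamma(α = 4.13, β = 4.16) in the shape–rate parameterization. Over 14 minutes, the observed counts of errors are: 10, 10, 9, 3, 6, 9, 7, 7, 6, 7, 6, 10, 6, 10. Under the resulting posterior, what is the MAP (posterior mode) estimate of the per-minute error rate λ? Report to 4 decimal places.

6.0094

With a Gamma(shape α, rate β) prior, the Poisson likelihood is conjugate: the posterior is Gamma(α + ΣXᵢ, β + n).
Sum of counts S = 106 over n = 14 minutes.
Posterior: Gamma(α+S, β+n) = Gamma(4.13+106, 4.16+14) = Gamma(110.13, 18.16).
Mode of Gamma(α,β) for α≥1 is (α−1)/β = 109.13/18.16 = 6.0094.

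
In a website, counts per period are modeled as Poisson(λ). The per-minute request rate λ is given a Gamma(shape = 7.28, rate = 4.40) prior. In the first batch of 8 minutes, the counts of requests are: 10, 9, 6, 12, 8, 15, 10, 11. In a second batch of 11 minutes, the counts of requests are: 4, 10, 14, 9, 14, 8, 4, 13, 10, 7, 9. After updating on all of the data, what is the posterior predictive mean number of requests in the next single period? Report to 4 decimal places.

With a Gamma(shape α, rate β) prior, the Poisson likelihood is conjugate: the posterior is Gamma(α + ΣXᵢ, β + n).
Batch 1: sum of counts S = 81 over n = 8 minutes.
After batch 1: Gamma(α+S, β+n) = Gamma(7.28+81, 4.40+8) = Gamma(88.28, 12.40).
Batch 2: sum of counts S = 102 over n = 11 minutes.
After batch 2: Gamma(α+S, β+n) = Gamma(88.28+102, 12.40+11) = Gamma(190.28, 23.40).
The predictive distribution for one future period is NegBinom with mean α/β = 8.1316.

8.1316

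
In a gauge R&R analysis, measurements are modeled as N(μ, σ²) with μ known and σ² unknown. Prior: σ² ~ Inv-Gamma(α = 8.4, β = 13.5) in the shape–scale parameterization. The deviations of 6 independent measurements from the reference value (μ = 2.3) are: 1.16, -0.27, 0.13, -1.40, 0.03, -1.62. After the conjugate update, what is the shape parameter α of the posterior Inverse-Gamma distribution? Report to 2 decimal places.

11.40

With known mean μ and an Inverse-Gamma(α, β) prior on σ², the Normal likelihood is conjugate: posterior is Inv-Gamma(α + n/2, β + Σ(xᵢ−μ)²/2).
Σ(xᵢ−μ)² = (1.16)² + (-0.27)² + (0.13)² + (-1.40)² + (0.03)² + (-1.62)² = 6.0207.
Posterior: Inv-Gamma(8.4 + 6/2, 13.5 + 6.0207/2) = Inv-Gamma(11.40, 16.51035).
Posterior α = 11.40.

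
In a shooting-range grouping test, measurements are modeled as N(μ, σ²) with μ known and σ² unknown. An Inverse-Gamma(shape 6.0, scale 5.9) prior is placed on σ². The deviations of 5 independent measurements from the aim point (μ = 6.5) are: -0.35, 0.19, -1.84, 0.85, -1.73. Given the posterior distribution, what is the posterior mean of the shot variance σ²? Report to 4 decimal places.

1.2706

With known mean μ and an Inverse-Gamma(α, β) prior on σ², the Normal likelihood is conjugate: posterior is Inv-Gamma(α + n/2, β + Σ(xᵢ−μ)²/2).
Σ(xᵢ−μ)² = (-0.35)² + (0.19)² + (-1.84)² + (0.85)² + (-1.73)² = 7.2596.
Posterior: Inv-Gamma(6.0 + 5/2, 5.9 + 7.2596/2) = Inv-Gamma(8.50, 9.52980).
E[σ²|data] = β/(α−1) = 9.52980/7.50 = 1.2706.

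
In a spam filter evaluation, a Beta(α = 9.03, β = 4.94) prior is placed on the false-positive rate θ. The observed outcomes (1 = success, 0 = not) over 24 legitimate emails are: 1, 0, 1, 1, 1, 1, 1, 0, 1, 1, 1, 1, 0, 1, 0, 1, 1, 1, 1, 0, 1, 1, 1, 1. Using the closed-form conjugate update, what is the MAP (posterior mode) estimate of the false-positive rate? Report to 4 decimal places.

The Beta prior is conjugate to a Binomial/Bernoulli likelihood; the update adds successes to α and failures to β.
Posterior: Beta(α+k, β+n−k) = Beta(9.03+19, 4.94+5) = Beta(28.03, 9.94).
Mode of Beta(a,b) for a,b>1 is (a−1)/(a+b−2) = 27.03/35.97 = 0.7515.

0.7515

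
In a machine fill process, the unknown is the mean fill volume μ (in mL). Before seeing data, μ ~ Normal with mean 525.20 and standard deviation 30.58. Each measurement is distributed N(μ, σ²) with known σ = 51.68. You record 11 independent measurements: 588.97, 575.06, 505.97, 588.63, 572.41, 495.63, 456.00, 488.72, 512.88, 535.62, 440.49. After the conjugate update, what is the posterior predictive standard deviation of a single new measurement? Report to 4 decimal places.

For Normal data with known variance σ², a Normal(μ₀, σ₀²) prior on μ is conjugate. Posterior precision = 1/σ₀² + n/σ²; posterior mean is the precision-weighted average of μ₀ and x̄.
σ₀² = 30.58² = 935.1364, σ² = 51.68² = 2670.8224; σ² + n·σ₀² = 2670.8224 + 11·935.1364 = 12957.3228.
Posterior precision = 1/σ₀² + n/σ² = 1/935.1364 + 11/2670.8224 = (σ² + n·σ₀²)/(σ₀²σ²) = 12957.3228/(935.1364·2670.8224); posterior variance σₙ² = σ₀²σ²/(σ² + n·σ₀²) = 935.1364·2670.8224/12957.3228 = 192.754575.
Predictive variance for one new observation = σₙ² + σ² = 935.1364·2670.8224/12957.3228 + 2670.8224 = σ²·(σ₀² + 12957.3228)/12957.3228 = 2670.8224·13892.4592/12957.3228 = 2863.576975; SD = √(2670.8224·13892.4592/12957.3228) = 53.5124.

53.5124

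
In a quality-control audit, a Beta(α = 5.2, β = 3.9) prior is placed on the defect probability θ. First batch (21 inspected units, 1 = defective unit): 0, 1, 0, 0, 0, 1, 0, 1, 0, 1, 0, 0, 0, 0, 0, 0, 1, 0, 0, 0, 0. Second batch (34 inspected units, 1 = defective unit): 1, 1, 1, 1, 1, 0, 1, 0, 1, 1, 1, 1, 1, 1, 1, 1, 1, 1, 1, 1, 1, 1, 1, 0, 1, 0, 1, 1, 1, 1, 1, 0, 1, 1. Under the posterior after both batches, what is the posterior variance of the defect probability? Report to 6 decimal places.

0.003649

The Beta prior is conjugate to a Binomial/Bernoulli likelihood; the update adds successes to α and failures to β.
After batch 1: Beta(5.2+5, 3.9+16) = Beta(10.2, 19.9).
After batch 2: Beta(10.2+29, 19.9+5) = Beta(39.2, 24.9).
Var = αβ/((α+β)²(α+β+1)) = 39.2·24.9/(64.1²·65.1) = 0.003649.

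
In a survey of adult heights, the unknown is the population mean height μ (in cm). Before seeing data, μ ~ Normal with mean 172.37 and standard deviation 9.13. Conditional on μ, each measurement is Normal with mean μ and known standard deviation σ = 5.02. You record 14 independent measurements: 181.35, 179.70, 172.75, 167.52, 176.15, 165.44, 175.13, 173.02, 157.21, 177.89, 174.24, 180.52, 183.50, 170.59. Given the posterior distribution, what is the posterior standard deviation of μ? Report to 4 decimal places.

1.3274

For Normal data with known variance σ², a Normal(μ₀, σ₀²) prior on μ is conjugate. Posterior precision = 1/σ₀² + n/σ²; posterior mean is the precision-weighted average of μ₀ and x̄.
σ₀² = 9.13² = 83.3569, σ² = 5.02² = 25.2004; σ² + n·σ₀² = 25.2004 + 14·83.3569 = 1192.197.
Posterior precision = 1/σ₀² + n/σ² = 1/83.3569 + 14/25.2004 = (σ² + n·σ₀²)/(σ₀²σ²) = 1192.197/(83.3569·25.2004); posterior variance σₙ² = σ₀²σ²/(σ² + n·σ₀²) = 83.3569·25.2004/1192.197 = 1.761980.
Posterior SD = √σₙ² = √(83.3569·25.2004/1192.197) = 1.3274.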